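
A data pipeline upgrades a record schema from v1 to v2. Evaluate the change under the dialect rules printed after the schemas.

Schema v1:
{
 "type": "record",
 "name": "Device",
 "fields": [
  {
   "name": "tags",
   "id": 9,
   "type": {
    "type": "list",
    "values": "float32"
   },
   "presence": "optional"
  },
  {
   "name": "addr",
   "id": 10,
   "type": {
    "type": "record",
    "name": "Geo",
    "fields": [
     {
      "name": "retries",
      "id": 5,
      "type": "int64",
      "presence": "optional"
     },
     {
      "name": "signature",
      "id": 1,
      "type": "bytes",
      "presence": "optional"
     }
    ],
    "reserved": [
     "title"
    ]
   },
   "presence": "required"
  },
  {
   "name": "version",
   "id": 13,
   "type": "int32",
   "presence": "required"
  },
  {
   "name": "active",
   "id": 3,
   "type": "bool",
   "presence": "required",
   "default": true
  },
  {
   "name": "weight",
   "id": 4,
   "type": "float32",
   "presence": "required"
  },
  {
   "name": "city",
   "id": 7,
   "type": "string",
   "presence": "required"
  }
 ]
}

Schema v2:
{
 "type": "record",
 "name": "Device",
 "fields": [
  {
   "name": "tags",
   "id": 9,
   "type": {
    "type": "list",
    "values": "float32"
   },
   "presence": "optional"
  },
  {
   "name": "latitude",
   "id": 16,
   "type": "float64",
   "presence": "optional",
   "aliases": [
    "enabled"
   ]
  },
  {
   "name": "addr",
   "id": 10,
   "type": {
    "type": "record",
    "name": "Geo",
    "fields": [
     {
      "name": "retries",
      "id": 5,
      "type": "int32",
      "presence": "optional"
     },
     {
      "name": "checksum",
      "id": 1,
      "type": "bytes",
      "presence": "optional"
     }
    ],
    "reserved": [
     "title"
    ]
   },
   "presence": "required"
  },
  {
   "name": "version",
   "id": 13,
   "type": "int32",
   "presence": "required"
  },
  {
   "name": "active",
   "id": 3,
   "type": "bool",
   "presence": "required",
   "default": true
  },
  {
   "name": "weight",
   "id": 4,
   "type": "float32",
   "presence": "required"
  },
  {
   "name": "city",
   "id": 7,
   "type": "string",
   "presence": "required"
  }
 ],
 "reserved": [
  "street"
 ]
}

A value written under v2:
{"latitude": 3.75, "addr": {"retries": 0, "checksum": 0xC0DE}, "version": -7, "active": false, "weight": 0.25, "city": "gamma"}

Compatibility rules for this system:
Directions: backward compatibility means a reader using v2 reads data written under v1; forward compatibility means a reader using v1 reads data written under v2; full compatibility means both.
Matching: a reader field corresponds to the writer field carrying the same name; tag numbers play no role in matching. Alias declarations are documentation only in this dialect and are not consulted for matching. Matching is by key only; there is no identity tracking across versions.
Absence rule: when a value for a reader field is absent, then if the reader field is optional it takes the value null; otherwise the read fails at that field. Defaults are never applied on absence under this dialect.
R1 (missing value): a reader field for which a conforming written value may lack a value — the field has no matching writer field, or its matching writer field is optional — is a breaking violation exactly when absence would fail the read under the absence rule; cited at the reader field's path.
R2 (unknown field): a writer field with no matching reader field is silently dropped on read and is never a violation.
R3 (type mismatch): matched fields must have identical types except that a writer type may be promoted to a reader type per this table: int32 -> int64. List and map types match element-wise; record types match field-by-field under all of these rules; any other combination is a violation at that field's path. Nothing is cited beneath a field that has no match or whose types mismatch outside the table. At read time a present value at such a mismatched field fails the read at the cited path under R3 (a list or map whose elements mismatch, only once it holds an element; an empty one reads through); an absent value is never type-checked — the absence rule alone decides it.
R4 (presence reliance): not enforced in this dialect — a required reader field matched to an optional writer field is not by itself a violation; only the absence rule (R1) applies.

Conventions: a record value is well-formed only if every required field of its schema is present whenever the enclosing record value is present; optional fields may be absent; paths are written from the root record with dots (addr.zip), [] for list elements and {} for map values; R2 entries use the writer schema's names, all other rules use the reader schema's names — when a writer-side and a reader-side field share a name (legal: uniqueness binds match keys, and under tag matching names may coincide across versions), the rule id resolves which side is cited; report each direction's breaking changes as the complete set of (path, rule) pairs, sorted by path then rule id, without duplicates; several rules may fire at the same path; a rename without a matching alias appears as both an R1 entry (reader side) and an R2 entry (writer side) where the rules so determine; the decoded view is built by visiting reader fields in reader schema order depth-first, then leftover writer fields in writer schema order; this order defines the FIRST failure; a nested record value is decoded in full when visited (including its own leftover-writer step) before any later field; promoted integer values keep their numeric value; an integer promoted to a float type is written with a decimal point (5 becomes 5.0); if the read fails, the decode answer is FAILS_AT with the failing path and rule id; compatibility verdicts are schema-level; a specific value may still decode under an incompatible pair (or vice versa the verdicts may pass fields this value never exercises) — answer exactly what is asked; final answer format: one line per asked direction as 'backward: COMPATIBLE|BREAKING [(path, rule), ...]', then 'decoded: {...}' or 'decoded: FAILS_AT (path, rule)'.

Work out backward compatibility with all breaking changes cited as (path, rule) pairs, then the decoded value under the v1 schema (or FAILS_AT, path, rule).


backward: BREAKING [(addr.retries, R3)]; decoded: {"tags": null, "addr": {"retries": 0, "signature": null}, "version": -7, "active": false, "weight": 0.25, "city": "gamma"}

in Device below, arrows point writer -> reader
backward pass over Device, reader schema v2, writer schema v1:
  tags: list<float32> -> list<float32>, writer optional; from tags
  latitude: no writer-side match
  addr: Geo -> Geo, writer required; from addr
  version: int32 -> int32, writer required; from version
  active: bool -> bool, writer required; from active
  weight: float32 -> float32, writer required; from weight
  city: string -> string, writer required; from city
  addr.retries: int64 -> int32, writer optional; from addr.retries
  addr.checksum: no writer-side match
  addr.signature (writer side), unknown to reader
  breaking: (addr.retries, R3)
  backward on Device therefore BREAKING (1)
decode walk for Device under reader schema v1:
  tags := null (not supplied -> null)
  addr.retries := 0 (int32 -> int64)
  addr.signature := null (not supplied -> null)
  writer addr.checksum: unmatched, discarded
  version := -7
  active := false
  weight := 0.25
  city := "gamma"
  writer latitude: unmatched, discarded
  => decoded: {"tags": null, "addr": {"retries": 0, "signature": null}, "version": -7, "active": false, "weight": 0.25, "city": "gamma"}
the other Device changes do not affect what is asked:
  added field latitude to record Device: optional float64, tag 16 (in v2 it sits immediately before addr) -> triggers nothing under Device's printed rules — same verdict


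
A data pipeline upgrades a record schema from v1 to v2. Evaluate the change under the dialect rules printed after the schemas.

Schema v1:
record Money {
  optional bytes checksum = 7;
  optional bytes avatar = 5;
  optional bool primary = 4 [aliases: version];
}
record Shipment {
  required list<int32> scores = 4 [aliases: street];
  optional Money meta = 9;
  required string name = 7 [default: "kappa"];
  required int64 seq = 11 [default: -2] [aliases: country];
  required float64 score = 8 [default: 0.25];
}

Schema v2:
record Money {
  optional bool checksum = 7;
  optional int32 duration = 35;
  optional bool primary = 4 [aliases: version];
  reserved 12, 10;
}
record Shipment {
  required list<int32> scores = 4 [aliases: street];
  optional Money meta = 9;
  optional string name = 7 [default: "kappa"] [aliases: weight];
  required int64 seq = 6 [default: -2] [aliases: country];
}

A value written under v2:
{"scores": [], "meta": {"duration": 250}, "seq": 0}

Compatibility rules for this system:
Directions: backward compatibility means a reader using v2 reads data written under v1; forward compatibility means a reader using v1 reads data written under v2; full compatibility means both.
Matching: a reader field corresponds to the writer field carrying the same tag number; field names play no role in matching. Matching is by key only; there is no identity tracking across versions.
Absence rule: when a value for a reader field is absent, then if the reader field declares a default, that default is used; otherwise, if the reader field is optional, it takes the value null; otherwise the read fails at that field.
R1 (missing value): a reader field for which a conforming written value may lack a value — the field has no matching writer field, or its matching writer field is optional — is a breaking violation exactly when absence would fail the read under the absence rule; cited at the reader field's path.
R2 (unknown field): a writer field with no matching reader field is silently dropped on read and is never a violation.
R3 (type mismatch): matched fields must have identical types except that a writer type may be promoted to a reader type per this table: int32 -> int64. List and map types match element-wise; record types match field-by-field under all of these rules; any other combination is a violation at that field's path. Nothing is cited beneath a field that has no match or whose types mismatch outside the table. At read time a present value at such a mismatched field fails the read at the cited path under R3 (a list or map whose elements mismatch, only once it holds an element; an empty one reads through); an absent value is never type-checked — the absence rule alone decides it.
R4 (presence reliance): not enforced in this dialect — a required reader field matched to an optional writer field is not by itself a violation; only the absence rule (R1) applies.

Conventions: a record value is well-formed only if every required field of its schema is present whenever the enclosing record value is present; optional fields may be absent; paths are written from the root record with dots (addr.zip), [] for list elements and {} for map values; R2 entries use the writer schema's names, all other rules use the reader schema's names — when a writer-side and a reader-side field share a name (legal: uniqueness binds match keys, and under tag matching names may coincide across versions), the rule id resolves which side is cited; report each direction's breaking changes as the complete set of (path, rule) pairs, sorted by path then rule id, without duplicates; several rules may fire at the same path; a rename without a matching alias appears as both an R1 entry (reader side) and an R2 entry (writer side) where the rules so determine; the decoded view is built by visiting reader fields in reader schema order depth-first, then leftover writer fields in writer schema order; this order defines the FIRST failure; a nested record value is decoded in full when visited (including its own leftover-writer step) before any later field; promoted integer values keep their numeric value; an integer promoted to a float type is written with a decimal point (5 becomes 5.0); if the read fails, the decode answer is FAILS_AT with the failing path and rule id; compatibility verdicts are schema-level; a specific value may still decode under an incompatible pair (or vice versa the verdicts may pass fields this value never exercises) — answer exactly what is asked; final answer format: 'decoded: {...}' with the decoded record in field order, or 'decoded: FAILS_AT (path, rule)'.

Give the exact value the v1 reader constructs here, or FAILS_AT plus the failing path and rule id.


in Shipment below, arrows point writer -> reader
migrating the Shipment value to v1:
  scores := []
  meta.checksum := null (not supplied -> null)
  meta.avatar := null (not supplied -> null)
  meta.primary := null (not supplied -> null)
  writer meta.duration: unmatched, discarded
  name := "kappa" (no value, default fills)
  seq := -2 (no value, default fills)
  score := 0.25 (no value, default fills)
  writer seq: unmatched, discarded
  => decoded: {"scores": [], "meta": {"checksum": null, "avatar": null, "primary": null}, "name": "kappa", "seq": -2, "score": 0.25}
the rest of the Shipment diff is inert for this question:
  field name in record Shipment: required changed to optional -> fires no rule on Shipment under this dialect and leaves the result unchanged
  removed field score from record Shipment -> fires no rule on Shipment under this dialect and leaves the result unchanged
  removed field avatar from record Money -> fires no rule on Shipment under this dialect and leaves the result unchanged
  field checksum in record Money: type bytes changed to bool -> shifts the Shipment verdicts, not this decode
  added field duration to record Money: optional int32, tag 35 (in v2 it sits immediately before primary) -> fires no rule on Shipment under this dialect and leaves the result unchanged

decoded: {"scores": [], "meta": {"checksum": null, "avatar": null, "primary": null}, "name": "kappa", "seq": -2, "score": 0.25}


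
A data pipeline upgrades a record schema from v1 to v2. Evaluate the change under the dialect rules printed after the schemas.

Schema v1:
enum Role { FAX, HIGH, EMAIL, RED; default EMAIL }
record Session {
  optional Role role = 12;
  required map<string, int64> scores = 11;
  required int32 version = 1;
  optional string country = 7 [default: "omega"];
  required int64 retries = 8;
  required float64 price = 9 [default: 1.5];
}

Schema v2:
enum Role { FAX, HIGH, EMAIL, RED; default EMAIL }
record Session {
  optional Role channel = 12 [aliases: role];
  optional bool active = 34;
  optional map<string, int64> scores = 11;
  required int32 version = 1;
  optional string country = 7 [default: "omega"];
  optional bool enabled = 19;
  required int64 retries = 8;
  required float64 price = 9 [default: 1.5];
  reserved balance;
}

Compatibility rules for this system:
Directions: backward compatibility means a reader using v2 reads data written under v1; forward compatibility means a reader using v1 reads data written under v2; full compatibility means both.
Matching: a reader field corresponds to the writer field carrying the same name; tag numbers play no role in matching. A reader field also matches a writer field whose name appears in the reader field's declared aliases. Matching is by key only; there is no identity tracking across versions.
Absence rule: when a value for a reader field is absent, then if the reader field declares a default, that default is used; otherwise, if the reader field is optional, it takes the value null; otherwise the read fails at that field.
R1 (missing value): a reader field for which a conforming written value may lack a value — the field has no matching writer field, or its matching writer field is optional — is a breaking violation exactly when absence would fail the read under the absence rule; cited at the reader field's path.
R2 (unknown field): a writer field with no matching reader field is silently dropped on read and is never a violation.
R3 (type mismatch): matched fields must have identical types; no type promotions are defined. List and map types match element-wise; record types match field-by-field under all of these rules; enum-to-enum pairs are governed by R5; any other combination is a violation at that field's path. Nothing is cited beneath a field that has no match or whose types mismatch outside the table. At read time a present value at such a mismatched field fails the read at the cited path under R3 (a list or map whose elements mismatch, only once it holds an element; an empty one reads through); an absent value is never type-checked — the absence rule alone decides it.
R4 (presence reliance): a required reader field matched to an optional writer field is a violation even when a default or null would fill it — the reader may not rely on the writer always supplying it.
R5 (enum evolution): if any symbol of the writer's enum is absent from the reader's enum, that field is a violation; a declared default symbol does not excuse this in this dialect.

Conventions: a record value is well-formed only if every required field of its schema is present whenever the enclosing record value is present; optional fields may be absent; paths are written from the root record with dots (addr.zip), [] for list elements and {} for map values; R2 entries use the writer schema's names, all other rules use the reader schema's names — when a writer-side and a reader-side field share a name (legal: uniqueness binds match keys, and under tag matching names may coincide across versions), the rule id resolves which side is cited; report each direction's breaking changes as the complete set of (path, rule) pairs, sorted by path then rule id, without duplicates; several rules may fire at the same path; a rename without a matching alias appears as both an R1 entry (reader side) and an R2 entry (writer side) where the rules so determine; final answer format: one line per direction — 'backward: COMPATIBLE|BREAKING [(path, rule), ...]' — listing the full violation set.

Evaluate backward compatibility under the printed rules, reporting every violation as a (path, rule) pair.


backward: COMPATIBLE []

the writer's type comes first in each Session pair
backward pass over Session, reader schema v2, writer schema v1:
  writer optional, Role -> Role: reader channel maps from writer role
  active: no writer-side match
  writer required, map<string, int64> -> map<string, int64>: reader scores maps from writer scores
  writer required, int32 -> int32: reader version maps from writer version
  writer optional, string -> string: reader country maps from writer country
  enabled: no writer-side match
  writer required, int64 -> int64: reader retries maps from writer retries
  writer required, float64 -> float64: reader price maps from writer price
  => backward: COMPATIBLE
the rest of the Session diff is inert for this question:
  renamed field role to channel in record Session (alias role declared on the renamed field) -> triggers nothing under Session's printed rules — same verdict
  added field enabled to record Session: optional bool, tag 19 (in v2 it sits immediately before retries) -> triggers nothing under Session's printed rules — same verdict
  field scores in record Session: required changed to optional -> its effect on Session is confined to the forward direction, not asked
  added field active to record Session: optional bool, tag 34 (in v2 it sits immediately before scores) -> triggers nothing under Session's printed rules — same verdict


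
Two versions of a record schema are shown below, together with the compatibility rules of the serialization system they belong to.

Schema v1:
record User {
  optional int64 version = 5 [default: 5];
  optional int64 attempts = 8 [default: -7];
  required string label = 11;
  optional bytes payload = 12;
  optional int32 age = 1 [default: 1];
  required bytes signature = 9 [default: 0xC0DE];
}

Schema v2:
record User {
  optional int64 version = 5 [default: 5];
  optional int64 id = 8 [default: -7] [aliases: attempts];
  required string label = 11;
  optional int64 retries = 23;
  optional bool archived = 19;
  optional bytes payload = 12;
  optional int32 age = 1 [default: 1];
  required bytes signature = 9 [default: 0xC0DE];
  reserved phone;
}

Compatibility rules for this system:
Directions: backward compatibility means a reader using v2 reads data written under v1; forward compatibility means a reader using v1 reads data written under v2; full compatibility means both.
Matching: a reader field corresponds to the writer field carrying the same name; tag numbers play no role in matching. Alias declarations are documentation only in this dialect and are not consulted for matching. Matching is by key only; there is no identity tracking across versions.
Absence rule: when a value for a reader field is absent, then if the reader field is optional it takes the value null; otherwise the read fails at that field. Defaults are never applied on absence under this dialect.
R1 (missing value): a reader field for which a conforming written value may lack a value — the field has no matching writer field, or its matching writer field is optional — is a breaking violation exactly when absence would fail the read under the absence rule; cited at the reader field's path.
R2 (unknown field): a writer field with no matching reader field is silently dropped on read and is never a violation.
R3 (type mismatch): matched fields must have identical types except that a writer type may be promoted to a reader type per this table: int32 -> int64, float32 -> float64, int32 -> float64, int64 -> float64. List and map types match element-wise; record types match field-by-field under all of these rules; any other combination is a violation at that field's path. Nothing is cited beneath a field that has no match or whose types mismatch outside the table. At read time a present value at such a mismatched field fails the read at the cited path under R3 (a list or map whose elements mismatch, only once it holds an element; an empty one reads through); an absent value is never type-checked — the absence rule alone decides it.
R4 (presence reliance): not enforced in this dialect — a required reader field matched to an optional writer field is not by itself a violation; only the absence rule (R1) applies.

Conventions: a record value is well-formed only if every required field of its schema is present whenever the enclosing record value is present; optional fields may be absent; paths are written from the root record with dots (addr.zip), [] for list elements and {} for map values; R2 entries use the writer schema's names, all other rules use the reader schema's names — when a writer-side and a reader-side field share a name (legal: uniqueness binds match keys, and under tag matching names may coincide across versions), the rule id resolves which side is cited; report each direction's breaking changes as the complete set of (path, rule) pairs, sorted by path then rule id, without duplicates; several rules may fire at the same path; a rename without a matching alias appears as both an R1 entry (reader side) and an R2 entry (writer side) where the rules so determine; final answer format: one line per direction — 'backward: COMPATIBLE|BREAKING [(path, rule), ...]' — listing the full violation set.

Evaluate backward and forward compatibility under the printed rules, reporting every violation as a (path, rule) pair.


backward: COMPATIBLE []; forward: COMPATIBLE []

the writer's type comes first in each User pair
checking backward for User: reader v2 against writer v1:
  version: paired with writer version (int64 -> int64; writer optional)
  id has no writer counterpart
  label: paired with writer label (string -> string; writer required)
  retries has no writer counterpart
  archived has no writer counterpart
  payload: paired with writer payload (bytes -> bytes; writer optional)
  age: paired with writer age (int32 -> int32; writer optional)
  signature: paired with writer signature (bytes -> bytes; writer required)
  leftover writer field: attempts
  => backward verdict for User: COMPATIBLE, no violations
checking forward for User: reader v1 against writer v2:
  version: paired with writer version (int64 -> int64; writer optional)
  attempts has no writer counterpart
  label: paired with writer label (string -> string; writer required)
  payload: paired with writer payload (bytes -> bytes; writer optional)
  age: paired with writer age (int32 -> int32; writer optional)
  signature: paired with writer signature (bytes -> bytes; writer required)
  leftover writer field: id
  leftover writer field: retries
  leftover writer field: archived
  => forward verdict for User: COMPATIBLE, no violations


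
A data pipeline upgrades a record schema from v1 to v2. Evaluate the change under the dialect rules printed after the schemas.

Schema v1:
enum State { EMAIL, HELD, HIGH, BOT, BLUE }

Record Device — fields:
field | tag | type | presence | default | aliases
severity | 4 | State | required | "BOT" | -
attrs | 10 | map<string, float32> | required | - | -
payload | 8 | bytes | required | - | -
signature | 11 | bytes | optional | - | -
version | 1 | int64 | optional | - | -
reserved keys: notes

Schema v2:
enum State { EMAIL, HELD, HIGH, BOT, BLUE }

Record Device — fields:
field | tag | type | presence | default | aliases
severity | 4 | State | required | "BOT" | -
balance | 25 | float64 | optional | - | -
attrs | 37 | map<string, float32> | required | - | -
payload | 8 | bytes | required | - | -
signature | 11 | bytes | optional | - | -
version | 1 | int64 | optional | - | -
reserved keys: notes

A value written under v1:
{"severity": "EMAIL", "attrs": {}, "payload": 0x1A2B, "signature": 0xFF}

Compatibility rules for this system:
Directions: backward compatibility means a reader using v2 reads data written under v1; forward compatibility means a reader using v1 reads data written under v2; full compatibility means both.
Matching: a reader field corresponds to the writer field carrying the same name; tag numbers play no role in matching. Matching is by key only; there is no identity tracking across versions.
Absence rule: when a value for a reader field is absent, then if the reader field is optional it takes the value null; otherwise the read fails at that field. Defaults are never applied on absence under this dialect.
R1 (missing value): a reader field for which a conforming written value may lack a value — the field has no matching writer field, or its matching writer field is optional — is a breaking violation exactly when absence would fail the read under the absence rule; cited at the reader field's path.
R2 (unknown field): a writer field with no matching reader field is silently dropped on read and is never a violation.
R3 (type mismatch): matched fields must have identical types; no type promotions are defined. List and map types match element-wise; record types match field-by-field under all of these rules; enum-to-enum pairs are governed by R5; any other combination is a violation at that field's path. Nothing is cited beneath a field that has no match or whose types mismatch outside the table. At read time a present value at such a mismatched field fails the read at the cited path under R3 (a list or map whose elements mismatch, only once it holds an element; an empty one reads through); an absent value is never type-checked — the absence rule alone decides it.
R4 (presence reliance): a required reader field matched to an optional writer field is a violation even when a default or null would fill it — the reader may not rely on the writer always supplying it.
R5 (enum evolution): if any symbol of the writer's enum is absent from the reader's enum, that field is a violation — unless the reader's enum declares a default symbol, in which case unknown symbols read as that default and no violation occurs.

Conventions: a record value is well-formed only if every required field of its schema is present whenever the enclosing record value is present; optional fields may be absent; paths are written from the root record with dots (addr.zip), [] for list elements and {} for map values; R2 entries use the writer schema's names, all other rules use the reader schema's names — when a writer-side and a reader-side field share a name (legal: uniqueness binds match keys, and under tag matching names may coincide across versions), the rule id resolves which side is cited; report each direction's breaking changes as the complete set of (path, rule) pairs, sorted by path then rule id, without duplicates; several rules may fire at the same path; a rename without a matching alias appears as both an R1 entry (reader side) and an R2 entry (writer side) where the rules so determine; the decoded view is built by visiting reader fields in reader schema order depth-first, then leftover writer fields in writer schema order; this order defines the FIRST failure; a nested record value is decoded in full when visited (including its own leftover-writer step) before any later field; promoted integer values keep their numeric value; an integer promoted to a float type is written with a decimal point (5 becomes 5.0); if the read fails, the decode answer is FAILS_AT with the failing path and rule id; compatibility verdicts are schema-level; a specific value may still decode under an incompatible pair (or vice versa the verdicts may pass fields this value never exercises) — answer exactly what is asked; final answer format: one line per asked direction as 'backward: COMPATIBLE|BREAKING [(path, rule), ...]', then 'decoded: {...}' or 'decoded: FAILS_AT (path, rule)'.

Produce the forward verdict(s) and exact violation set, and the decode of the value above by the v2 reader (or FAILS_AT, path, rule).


forward: COMPATIBLE []; decoded: {"severity": "EMAIL", "balance": null, "attrs": {}, "payload": 0x1A2B, "signature": 0xFF, "version": null}

the writer's type comes first in each Device pair
forward analysis of Device with v1 as reader and v2 as writer:
  State -> State, writer required: severity aligns to severity
  map<string, float32> -> map<string, float32>, writer required: attrs aligns to attrs
  bytes -> bytes, writer required: payload aligns to payload
  bytes -> bytes, writer optional: signature aligns to signature
  int64 -> int64, writer optional: version aligns to version
  balance (writer side), unknown to reader
  => forward: COMPATIBLE
decode (reader v2):
  severity := "EMAIL"
  balance := null (not supplied -> null)
  attrs := {}
  payload := 0x1A2B
  signature := 0xFF
  version := null (not supplied -> null)
  => decoded: {"severity": "EMAIL", "balance": null, "attrs": {}, "payload": 0x1A2B, "signature": 0xFF, "version": null}
the rest of the Device diff is inert for this question:
  field attrs in record Device: tag 10 changed to 37 -> fires no rule on Device, leaving the asked answer as it is


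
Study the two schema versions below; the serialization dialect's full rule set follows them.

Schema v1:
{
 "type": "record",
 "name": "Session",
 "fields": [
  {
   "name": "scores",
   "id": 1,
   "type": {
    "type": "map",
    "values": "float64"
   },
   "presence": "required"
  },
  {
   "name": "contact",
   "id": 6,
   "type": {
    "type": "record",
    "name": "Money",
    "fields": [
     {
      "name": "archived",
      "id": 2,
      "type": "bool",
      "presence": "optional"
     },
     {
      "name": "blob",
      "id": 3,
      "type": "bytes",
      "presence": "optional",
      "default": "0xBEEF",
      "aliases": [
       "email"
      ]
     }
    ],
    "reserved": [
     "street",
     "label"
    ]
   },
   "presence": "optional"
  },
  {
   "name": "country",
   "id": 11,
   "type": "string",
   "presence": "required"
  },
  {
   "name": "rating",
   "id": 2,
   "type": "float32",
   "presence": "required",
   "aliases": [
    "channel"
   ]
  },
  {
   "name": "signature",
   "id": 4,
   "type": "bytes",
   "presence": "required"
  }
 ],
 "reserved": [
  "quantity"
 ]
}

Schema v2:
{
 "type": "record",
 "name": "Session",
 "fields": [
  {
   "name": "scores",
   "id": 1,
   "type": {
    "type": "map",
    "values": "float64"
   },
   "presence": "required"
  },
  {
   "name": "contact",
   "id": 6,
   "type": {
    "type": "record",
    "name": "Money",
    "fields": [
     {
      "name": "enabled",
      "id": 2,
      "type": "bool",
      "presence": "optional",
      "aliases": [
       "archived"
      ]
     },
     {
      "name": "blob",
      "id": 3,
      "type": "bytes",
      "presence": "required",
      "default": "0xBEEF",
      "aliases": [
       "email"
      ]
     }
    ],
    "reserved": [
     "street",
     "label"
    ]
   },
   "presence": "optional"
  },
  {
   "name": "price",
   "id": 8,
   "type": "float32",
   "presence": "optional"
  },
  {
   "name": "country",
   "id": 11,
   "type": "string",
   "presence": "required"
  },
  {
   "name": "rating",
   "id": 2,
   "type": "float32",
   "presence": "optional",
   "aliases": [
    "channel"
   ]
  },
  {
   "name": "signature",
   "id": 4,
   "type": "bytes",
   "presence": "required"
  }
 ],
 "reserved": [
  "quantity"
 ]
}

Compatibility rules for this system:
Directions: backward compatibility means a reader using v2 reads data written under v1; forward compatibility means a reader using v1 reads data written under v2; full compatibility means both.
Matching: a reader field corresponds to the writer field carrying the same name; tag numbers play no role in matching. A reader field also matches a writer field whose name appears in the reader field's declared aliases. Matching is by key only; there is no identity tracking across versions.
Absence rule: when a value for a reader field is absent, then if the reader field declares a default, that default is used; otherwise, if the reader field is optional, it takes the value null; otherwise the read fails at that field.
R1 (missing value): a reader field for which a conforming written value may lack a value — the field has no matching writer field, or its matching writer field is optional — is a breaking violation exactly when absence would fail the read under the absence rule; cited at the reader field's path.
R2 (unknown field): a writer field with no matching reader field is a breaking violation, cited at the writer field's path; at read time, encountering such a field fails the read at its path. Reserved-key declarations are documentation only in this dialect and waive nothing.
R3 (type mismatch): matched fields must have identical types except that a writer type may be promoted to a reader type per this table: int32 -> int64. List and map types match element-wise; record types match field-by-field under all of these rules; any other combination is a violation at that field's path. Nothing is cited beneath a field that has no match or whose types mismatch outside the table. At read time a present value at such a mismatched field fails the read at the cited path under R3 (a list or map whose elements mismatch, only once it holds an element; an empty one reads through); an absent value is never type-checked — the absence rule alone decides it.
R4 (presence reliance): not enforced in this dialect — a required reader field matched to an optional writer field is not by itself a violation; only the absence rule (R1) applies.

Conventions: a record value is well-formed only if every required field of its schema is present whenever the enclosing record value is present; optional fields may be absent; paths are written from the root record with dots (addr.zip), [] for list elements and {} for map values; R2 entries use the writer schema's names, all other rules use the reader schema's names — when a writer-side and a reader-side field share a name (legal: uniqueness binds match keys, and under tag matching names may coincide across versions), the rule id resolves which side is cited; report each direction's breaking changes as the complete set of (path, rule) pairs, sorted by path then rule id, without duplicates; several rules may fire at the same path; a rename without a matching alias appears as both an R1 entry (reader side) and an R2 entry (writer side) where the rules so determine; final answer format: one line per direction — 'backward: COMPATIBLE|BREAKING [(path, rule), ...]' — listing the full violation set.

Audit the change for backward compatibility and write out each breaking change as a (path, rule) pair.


backward: COMPATIBLE []

in Session below, arrows point writer -> reader
backward for Session (reader v2, writer v1):
  writer required, map<string, float64> -> map<string, float64>: reader scores maps from writer scores
  writer optional, Money -> Money: reader contact maps from writer contact
  price: no writer match
  writer required, string -> string: reader country maps from writer country
  writer required, float32 -> float32: reader rating maps from writer rating
  writer required, bytes -> bytes: reader signature maps from writer signature
  writer optional, bool -> bool: reader contact.enabled maps from writer contact.archived
  writer optional, bytes -> bytes: reader contact.blob maps from writer contact.blob
  => backward verdict for Session: COMPATIBLE, no violations
the rest of the Session diff is inert for this question:
  field blob in record Money: optional changed to required -> inert for the asked Session verdict: nothing fires
  added field price to record Session: optional float32, tag 8 (in v2 it sits immediately before country) -> matters only for Session's forward compatibility — outside the asked direction
  renamed field archived to enabled in record Money (alias archived declared on the renamed field) -> matters only for Session's forward compatibility — outside the asked direction
  field rating in record Session: required changed to optional -> matters only for Session's forward compatibility — outside the asked direction


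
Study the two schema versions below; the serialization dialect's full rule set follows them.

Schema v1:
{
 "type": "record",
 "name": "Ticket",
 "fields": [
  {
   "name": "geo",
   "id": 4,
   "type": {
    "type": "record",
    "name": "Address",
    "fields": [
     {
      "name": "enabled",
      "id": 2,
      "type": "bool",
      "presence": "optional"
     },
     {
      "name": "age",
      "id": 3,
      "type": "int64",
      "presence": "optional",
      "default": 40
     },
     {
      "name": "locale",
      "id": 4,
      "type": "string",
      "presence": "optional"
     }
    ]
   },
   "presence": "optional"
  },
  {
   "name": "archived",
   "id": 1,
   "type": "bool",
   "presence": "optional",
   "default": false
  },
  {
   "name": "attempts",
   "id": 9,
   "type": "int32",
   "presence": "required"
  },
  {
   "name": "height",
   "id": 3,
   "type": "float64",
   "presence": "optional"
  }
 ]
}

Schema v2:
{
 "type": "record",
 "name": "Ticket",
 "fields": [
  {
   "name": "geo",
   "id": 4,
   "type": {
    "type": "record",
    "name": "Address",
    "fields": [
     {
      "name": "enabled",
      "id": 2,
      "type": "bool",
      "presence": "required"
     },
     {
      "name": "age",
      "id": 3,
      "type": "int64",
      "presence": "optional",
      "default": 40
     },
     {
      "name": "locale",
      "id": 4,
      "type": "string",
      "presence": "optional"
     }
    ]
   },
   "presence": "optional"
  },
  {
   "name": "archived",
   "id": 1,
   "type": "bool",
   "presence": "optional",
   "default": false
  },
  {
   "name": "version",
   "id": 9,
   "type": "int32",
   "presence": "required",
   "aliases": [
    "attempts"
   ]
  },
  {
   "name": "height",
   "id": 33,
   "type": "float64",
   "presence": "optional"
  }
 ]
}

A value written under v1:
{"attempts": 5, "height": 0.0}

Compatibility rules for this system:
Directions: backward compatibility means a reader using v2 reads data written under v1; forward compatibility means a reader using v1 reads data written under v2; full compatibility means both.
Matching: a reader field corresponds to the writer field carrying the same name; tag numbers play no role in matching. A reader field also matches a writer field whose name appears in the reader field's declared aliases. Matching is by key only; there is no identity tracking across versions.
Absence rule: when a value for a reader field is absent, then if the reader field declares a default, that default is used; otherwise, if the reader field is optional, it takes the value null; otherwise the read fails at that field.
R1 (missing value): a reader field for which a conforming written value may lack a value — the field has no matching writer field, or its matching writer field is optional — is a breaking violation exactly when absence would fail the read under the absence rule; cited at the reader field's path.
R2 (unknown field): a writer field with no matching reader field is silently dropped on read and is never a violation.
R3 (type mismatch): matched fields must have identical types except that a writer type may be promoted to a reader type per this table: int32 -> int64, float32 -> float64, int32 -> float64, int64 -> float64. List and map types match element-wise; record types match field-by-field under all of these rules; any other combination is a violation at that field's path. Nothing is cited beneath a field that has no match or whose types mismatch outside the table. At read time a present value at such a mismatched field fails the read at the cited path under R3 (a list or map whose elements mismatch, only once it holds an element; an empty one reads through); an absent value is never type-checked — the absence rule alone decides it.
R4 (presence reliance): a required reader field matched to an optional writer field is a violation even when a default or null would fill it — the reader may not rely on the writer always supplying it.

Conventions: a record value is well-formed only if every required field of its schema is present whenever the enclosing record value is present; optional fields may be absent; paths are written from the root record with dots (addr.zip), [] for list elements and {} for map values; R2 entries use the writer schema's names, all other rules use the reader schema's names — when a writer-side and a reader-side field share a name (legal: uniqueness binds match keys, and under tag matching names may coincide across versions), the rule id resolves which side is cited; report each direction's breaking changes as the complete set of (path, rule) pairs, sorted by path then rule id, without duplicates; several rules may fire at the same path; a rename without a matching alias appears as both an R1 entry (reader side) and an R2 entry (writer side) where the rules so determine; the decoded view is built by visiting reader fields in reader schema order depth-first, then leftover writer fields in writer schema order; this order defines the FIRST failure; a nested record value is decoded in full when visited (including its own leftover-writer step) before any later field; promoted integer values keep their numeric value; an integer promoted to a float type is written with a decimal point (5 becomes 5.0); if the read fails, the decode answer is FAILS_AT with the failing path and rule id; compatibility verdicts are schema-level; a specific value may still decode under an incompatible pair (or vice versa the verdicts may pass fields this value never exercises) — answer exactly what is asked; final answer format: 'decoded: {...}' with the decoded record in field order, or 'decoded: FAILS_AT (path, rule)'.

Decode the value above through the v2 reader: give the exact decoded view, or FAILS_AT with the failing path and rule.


decoded: {"geo": null, "archived": false, "version": 5, "height": 0.0}

the writer's type comes first in each Ticket pair
decoding the Ticket value with the v2 reader:
  geo := null (not supplied -> null)
  archived := false (no value, default fills)
  version := 5 (from writer attempts)
  height := 0.0
  => decoded: {"geo": null, "archived": false, "version": 5, "height": 0.0}
the other Ticket changes do not affect what is asked:
  field enabled in record Address: optional changed to required -> matters for Ticket compatibility verdicts, not for this value's decode
  field height in record Ticket: tag 3 changed to 33 -> triggers nothing under the printed rules; the Ticket answer is the same either way
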